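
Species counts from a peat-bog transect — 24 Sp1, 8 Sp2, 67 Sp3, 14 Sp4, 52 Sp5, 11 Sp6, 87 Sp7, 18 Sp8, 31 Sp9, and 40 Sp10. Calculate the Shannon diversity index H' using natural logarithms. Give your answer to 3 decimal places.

Total N = 24+8+67+14+52+11+87+18+31+40 = 352, so the proportions are 0.06818, 0.02273, 0.19034, 0.03977, 0.14773, 0.03125, 0.24716, 0.05114, 0.08807, 0.11364 (working shown to 5 dp, full precision carried).
Each pᵢ ln pᵢ term: 0.06818×(-2.68558)=-0.18311, 0.02273×(-3.78419)=-0.08600, 0.19034×(-1.65894)=-0.31576, 0.03977×(-3.22457)=-0.12825, 0.14773×(-1.91239)=-0.28251, 0.03125×(-3.46574)=-0.10830, 0.24716×(-1.39772)=-0.34546, 0.05114×(-2.97326)=-0.15204, 0.08807×(-2.42964)=-0.21397, 0.11364×(-2.17475)=-0.24713.
Sum = -2.06255, so H' = 2.063.

2.063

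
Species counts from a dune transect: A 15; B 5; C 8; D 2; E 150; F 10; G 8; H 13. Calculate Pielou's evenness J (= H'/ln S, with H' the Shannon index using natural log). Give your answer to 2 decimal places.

0.54

Total N = 15+5+8+2+150+10+8+13 = 211, so the proportions are 0.0711, 0.0237, 0.0379, 0.0095, 0.7109, 0.0474, 0.0379, 0.0616 (working shown to 4 dp, full precision carried).
H' = −Σ pᵢ ln pᵢ = −((-0.1879) + (-0.0887) + (-0.1241) + (-0.0442) + (-0.2426) + (-0.1445) + (-0.1241) + (-0.1717)) = 1.1277.
With S = 8 species, ln S = 2.0794, so J = 1.1277/2.0794 = 0.5423, i.e. 0.54 to 2 decimal places.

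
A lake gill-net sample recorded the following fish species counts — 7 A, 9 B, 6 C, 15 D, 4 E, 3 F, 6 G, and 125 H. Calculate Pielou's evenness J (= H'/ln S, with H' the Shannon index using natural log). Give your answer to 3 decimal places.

Total N = 7+9+6+15+4+3+6+125 = 175, so the proportions are 0.04, 0.05143, 0.03429, 0.08571, 0.02286, 0.01714, 0.03429, 0.71429 (working shown to 5 dp, full precision carried).
H' = −Σ pᵢ ln pᵢ = −((-0.12876) + (-0.15262) + (-0.11565) + (-0.21058) + (-0.08637) + (-0.06971) + (-0.11565) + (-0.24034)) = 1.11965.
With S = 8 species, ln S = 2.07944, so J = 1.11965/2.07944 = 0.53844, i.e. 0.538 to 3 decimal places.

0.538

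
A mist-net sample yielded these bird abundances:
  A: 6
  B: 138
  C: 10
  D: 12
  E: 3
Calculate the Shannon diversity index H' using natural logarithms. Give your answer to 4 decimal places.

Total N = 6+138+10+12+3 = 169, so the proportions are 0.035503, 0.816568, 0.059172, 0.071006, 0.017751 (working shown to 6 dp, full precision carried).
Each pᵢ ln pᵢ term: 0.035503×(-3.338139)=-0.118514, 0.816568×(-0.202645)=-0.165473, 0.059172×(-2.827314)=-0.167297, 0.071006×(-2.644992)=-0.187810, 0.017751×(-4.031286)=-0.071561.
Sum = -0.710655, so H' = 0.7107.

0.7107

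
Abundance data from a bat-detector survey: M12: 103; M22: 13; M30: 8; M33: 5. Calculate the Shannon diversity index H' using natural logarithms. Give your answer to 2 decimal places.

0.71

Total N = 103+13+8+5 = 129, so the proportions are 0.7984, 0.1008, 0.062, 0.0388 (working shown to 4 dp, full precision carried).
Each pᵢ ln pᵢ term: 0.7984×(-0.2251)=-0.1797, 0.1008×(-2.2949)=-0.2313, 0.062×(-2.7804)=-0.1724, 0.0388×(-3.2504)=-0.1260.
Sum = -0.7094, so H' = 0.71.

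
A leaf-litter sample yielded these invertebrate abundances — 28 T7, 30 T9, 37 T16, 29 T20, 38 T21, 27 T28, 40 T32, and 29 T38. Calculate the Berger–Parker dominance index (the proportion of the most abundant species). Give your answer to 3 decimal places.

Total N = 28+30+37+29+38+27+40+29 = 258, so the proportions are 0.10853, 0.11628, 0.14341, 0.1124, 0.14729, 0.10465, 0.15504, 0.1124 (working shown to 5 dp, full precision carried).
The largest proportion is 0.15504, i.e. d = 0.155 to 3 decimal places.

0.155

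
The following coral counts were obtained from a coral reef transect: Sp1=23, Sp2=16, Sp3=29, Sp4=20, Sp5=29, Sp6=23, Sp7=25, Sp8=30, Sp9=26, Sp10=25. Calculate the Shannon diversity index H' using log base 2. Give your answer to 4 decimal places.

Total N = 23+16+29+20+29+23+25+30+26+25 = 246, so the proportions are 0.093496, 0.065041, 0.117886, 0.081301, 0.117886, 0.093496, 0.101626, 0.121951, 0.105691, 0.101626 (working shown to 6 dp, full precision carried).
Each pᵢ log₂ pᵢ term: 0.093496×(-3.418953)=-0.319658, 0.065041×(-3.942515)=-0.256424, 0.117886×(-3.084534)=-0.363624, 0.081301×(-3.620586)=-0.294357, 0.117886×(-3.084534)=-0.363624, 0.093496×(-3.418953)=-0.319658, 0.101626×(-3.298658)=-0.335230, 0.121951×(-3.035624)=-0.370198, 0.105691×(-3.242075)=-0.342658, 0.101626×(-3.298658)=-0.335230.
Sum = -3.300660, so H' = 3.3007.

3.3007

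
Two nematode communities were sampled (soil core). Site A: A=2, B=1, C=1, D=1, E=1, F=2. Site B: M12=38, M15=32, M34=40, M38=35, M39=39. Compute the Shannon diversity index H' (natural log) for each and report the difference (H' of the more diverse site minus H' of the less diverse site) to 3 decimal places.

Site A: N=8, proportions 0.25, 0.125, 0.125, 0.125, 0.125, 0.25, giving H' = 1.732868 (working shown to 6 dp, full precision carried).
Site B: N=184, proportions 0.206522, 0.173913, 0.217391, 0.190217, 0.211957, giving H' = 1.606223.
Difference = |1.732868 − 1.606223| = 0.126645, i.e. 0.127 to 3 decimal places.

0.127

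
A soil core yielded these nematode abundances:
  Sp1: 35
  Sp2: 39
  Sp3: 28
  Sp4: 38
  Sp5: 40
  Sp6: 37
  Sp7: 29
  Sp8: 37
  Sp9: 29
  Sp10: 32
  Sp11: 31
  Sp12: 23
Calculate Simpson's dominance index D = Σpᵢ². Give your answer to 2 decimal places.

Total N = 35+39+28+38+40+37+29+37+29+32+31+23 = 398, so the proportions are 0.0879, 0.098, 0.0704, 0.0955, 0.1005, 0.093, 0.0729, 0.093, 0.0729, 0.0804, 0.0779, 0.0578 (working shown to 4 dp, full precision carried).
D = 0.0879² + 0.098² + 0.0704² + 0.0955² + 0.1005² + 0.093² + 0.0729² + 0.093² + 0.0729² + 0.0804² + 0.0779² + 0.0578² = 0.0077 + 0.0096 + 0.0049 + 0.0091 + 0.0101 + 0.0086 + 0.0053 + 0.0086 + 0.0053 + 0.0065 + 0.0061 + 0.0033 = 0.0853.
To 2 decimal places, D = 0.09.

0.09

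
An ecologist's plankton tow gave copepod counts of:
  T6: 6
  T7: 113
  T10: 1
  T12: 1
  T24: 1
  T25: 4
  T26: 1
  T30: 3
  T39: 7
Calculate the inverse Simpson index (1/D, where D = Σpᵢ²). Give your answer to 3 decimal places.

Total N = 6+113+1+1+1+4+1+3+7 = 137, so the proportions are 0.043796, 0.824818, 0.007299, 0.007299, 0.007299, 0.029197, 0.007299, 0.021898, 0.051095 (working shown to 6 dp, full precision carried).
D = 0.043796² + 0.824818² + 0.007299² + 0.007299² + 0.007299² + 0.029197² + 0.007299² + 0.021898² + 0.051095² = 0.001918 + 0.680324 + 0.000053 + 0.000053 + 0.000053 + 0.000852 + 0.000053 + 0.000480 + 0.002611 = 0.686398.
So 1/D = 1.45688, i.e. 1.457 to 3 decimal places.

1.457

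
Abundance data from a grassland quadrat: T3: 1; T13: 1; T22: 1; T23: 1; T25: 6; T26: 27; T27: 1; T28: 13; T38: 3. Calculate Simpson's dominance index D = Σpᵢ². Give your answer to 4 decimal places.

0.3251

Total N = 1+1+1+1+6+27+1+13+3 = 54, so the proportions are 0.018519, 0.018519, 0.018519, 0.018519, 0.111111, 0.5, 0.018519, 0.240741, 0.055556 (working shown to 6 dp, full precision carried).
D = 0.018519² + 0.018519² + 0.018519² + 0.018519² + 0.111111² + 0.5² + 0.018519² + 0.240741² + 0.055556² = 0.000343 + 0.000343 + 0.000343 + 0.000343 + 0.012346 + 0.250000 + 0.000343 + 0.057956 + 0.003086 = 0.325103.
To 4 decimal places, D = 0.3251.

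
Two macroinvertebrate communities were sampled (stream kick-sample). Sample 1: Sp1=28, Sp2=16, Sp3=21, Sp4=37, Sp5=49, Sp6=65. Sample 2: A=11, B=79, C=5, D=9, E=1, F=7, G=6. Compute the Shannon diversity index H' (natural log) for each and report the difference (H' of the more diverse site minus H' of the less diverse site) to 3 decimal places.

Sample 1: N=216, proportions 0.12963, 0.07407, 0.09722, 0.1713, 0.22685, 0.30093, giving H' = 1.68437 (working shown to 5 dp, full precision carried).
Sample 2: N=118, proportions 0.09322, 0.66949, 0.04237, 0.07627, 0.00847, 0.05932, 0.05085, giving H' = 1.17952.
Difference = |1.68437 − 1.17952| = 0.50485, i.e. 0.505 to 3 decimal places.

0.505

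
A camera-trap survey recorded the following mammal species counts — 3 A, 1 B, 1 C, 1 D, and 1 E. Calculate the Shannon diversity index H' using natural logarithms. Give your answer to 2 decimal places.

Total N = 3+1+1+1+1 = 7, so the proportions are 0.4286, 0.1429, 0.1429, 0.1429, 0.1429 (working shown to 4 dp, full precision carried).
Each pᵢ ln pᵢ term: 0.4286×(-0.8473)=-0.3631, 0.1429×(-1.9459)=-0.2780, 0.1429×(-1.9459)=-0.2780, 0.1429×(-1.9459)=-0.2780, 0.1429×(-1.9459)=-0.2780.
Sum = -1.4751, so H' = 1.48.

1.48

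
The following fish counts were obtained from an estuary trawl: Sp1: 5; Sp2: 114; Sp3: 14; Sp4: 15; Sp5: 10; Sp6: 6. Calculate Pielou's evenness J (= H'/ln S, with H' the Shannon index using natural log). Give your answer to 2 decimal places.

Total N = 5+114+14+15+10+6 = 164, so the proportions are 0.0305, 0.6951, 0.0854, 0.0915, 0.061, 0.0366 (working shown to 4 dp, full precision carried).
H' = −Σ pᵢ ln pᵢ = −((-0.1064) + (-0.2528) + (-0.2101) + (-0.2188) + (-0.1706) + (-0.1210)) = 1.0796.
With S = 6 species, ln S = 1.7918, so J = 1.0796/1.7918 = 0.6026, i.e. 0.60 to 2 decimal places.

0.60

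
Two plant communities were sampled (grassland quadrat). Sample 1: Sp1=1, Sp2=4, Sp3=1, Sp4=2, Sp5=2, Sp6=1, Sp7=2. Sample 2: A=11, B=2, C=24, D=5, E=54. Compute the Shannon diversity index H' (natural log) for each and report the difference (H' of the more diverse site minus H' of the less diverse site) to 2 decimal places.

Sample 1: N=13, proportions 0.0769, 0.3077, 0.0769, 0.1538, 0.1538, 0.0769, 0.1538, giving H' = 1.8185 (working shown to 4 dp, full precision carried).
Sample 2: N=96, proportions 0.1146, 0.0208, 0.25, 0.0521, 0.5625, giving H' = 1.1530.
Difference = |1.8185 − 1.1530| = 0.6655, i.e. 0.67 to 2 decimal places.

0.67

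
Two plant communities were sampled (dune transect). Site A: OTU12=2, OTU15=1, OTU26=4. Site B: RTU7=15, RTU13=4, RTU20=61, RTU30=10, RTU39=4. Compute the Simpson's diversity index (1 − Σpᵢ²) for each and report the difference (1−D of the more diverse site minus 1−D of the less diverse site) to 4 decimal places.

0.0329

Site A: N=7, proportions 0.28571429, 0.14285714, 0.57142857, giving 1−D = 0.57142857 (working shown to 8 dp, full precision carried).
Site B: N=94, proportions 0.15957447, 0.04255319, 0.64893617, 0.10638298, 0.04255319, giving 1−D = 0.53847895.
Difference = |0.57142857 − 0.53847895| = 0.03294962, i.e. 0.0329 to 4 decimal places.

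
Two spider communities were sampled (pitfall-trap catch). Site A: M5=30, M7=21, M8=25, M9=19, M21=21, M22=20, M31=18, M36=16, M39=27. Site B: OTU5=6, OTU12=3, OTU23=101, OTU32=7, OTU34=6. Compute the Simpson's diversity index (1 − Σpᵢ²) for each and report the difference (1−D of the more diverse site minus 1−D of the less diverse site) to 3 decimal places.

0.568

Site A: N=197, proportions 0.15228, 0.1066, 0.1269, 0.09645, 0.1066, 0.10152, 0.09137, 0.08122, 0.13706, giving 1−D = 0.88464 (working shown to 5 dp, full precision carried).
Site B: N=123, proportions 0.04878, 0.02439, 0.82114, 0.05691, 0.04878, giving 1−D = 0.31714.
Difference = |0.88464 − 0.31714| = 0.56750, i.e. 0.568 to 3 decimal places.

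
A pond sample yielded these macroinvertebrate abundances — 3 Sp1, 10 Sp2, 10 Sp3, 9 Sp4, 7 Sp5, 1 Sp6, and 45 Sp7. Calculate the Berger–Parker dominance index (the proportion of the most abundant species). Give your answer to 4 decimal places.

0.5294

Total N = 3+10+10+9+7+1+45 = 85, so the proportions are 0.035294, 0.117647, 0.117647, 0.105882, 0.082353, 0.011765, 0.529412 (working shown to 6 dp, full precision carried).
The largest proportion is 0.529412, i.e. d = 0.5294 to 4 decimal places.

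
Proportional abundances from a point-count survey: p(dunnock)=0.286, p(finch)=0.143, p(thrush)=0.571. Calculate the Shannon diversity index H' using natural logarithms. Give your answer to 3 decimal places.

0.956

Each pᵢ ln pᵢ term (working shown to 5 dp, full precision carried): 0.286×(-1.25176)=-0.35800, 0.143×(-1.94491)=-0.27812, 0.571×(-0.56037)=-0.31997.
Sum = -0.95610, so H' = 0.956.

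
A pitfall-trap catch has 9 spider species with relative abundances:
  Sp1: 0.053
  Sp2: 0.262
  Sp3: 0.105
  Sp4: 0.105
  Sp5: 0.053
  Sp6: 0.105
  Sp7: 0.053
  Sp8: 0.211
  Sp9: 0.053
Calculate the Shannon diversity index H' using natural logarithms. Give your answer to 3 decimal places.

Each pᵢ ln pᵢ term (working shown to 5 dp, full precision carried): 0.053×(-2.93746)=-0.15569, 0.262×(-1.33941)=-0.35093, 0.105×(-2.25379)=-0.23665, 0.105×(-2.25379)=-0.23665, 0.053×(-2.93746)=-0.15569, 0.105×(-2.25379)=-0.23665, 0.053×(-2.93746)=-0.15569, 0.211×(-1.55590)=-0.32829, 0.053×(-2.93746)=-0.15569.
Sum = -2.01191, so H' = 2.012.

2.012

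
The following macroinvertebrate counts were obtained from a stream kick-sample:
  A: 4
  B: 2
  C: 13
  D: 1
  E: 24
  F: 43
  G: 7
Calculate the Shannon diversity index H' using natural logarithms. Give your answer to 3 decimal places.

Total N = 4+2+13+1+24+43+7 = 94, so the proportions are 0.04255, 0.02128, 0.1383, 0.01064, 0.25532, 0.45745, 0.07447 (working shown to 5 dp, full precision carried).
Each pᵢ ln pᵢ term: 0.04255×(-3.15700)=-0.13434, 0.02128×(-3.85015)=-0.08192, 0.1383×(-1.97835)=-0.27360, 0.01064×(-4.54329)=-0.04833, 0.25532×(-1.36524)=-0.34857, 0.45745×(-0.78209)=-0.35777, 0.07447×(-2.59738)=-0.19342.
Sum = -1.43795, so H' = 1.438.

1.438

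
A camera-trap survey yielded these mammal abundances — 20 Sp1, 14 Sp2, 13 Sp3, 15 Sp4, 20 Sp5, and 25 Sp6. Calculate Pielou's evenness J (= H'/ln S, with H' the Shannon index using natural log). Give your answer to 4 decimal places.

0.9847

Total N = 20+14+13+15+20+25 = 107, so the proportions are 0.186916, 0.130841, 0.121495, 0.140187, 0.186916, 0.233645 (working shown to 6 dp, full precision carried).
H' = −Σ pᵢ ln pᵢ = −((-0.313476) + (-0.266101) + (-0.256098) + (-0.275436) + (-0.313476) + (-0.339709)) = 1.764295.
With S = 6 species, ln S = 1.791759, so J = 1.764295/1.791759 = 0.984672, i.e. 0.9847 to 4 decimal places.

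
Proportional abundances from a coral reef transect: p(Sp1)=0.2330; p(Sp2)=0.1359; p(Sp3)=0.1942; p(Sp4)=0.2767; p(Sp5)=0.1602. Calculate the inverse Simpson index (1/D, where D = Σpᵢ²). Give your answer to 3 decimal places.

D = 0.233² + 0.1359² + 0.1942² + 0.2767² + 0.1602² = 0.0542890 + 0.0184688 + 0.0377136 + 0.0765629 + 0.0256640 = 0.2126984 (working shown to 7 dp, full precision carried).
So 1/D = 4.70149, i.e. 4.701 to 3 decimal places.

4.701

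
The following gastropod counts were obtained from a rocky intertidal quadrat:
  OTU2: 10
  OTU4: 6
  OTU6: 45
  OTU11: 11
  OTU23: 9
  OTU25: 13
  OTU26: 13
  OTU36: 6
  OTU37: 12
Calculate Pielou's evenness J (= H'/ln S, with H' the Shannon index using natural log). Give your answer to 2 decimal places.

Total N = 10+6+45+11+9+13+13+6+12 = 125, so the proportions are 0.08, 0.048, 0.36, 0.088, 0.072, 0.104, 0.104, 0.048, 0.096 (working shown to 4 dp, full precision carried).
H' = −Σ pᵢ ln pᵢ = −((-0.2021) + (-0.1458) + (-0.3678) + (-0.2139) + (-0.1894) + (-0.2354) + (-0.2354) + (-0.1458) + (-0.2250)) = 1.9604.
With S = 9 species, ln S = 2.1972, so J = 1.9604/2.1972 = 0.8922, i.e. 0.89 to 2 decimal places.

0.89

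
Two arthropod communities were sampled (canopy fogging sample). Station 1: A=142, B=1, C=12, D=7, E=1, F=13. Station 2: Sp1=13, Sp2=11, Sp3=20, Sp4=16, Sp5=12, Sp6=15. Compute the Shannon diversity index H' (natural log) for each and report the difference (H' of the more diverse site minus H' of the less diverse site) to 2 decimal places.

Station 1: N=176, proportions 0.80682, 0.00568, 0.06818, 0.03977, 0.00568, 0.07386, giving H' = 0.73576 (working shown to 5 dp, full precision carried).
Station 2: N=87, proportions 0.14943, 0.12644, 0.22989, 0.18391, 0.13793, 0.17241, giving H' = 1.77123.
Difference = |0.73576 − 1.77123| = 1.03547, i.e. 1.04 to 2 decimal places.

1.04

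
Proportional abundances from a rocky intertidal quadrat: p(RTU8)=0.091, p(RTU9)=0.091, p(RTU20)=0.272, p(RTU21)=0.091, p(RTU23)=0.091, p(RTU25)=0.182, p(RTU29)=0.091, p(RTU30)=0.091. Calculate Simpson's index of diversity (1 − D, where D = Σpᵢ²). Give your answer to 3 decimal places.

0.843

D = 0.091² + 0.091² + 0.272² + 0.091² + 0.091² + 0.182² + 0.091² + 0.091² = 0.00828 + 0.00828 + 0.07398 + 0.00828 + 0.00828 + 0.03312 + 0.00828 + 0.00828 = 0.15679 (working shown to 5 dp, full precision carried).
So 1 − D = 0.84321, i.e. 0.843 to 3 decimal places.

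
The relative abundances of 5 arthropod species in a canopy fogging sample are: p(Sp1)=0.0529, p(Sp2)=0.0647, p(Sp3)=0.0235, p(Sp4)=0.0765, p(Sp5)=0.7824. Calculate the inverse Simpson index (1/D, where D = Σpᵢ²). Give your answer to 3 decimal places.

D = 0.0529² + 0.0647² + 0.0235² + 0.0765² + 0.7824² = 0.002798 + 0.004186 + 0.000552 + 0.005852 + 0.612150 = 0.625539 (working shown to 6 dp, full precision carried).
So 1/D = 1.59862, i.e. 1.599 to 3 decimal places.

1.599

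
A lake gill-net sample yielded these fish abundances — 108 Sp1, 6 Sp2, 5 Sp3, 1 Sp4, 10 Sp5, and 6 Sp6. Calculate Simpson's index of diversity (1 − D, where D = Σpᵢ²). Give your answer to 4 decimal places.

0.3587

Total N = 108+6+5+1+10+6 = 136, so the proportions are 0.794118, 0.044118, 0.036765, 0.007353, 0.073529, 0.044118 (working shown to 6 dp, full precision carried).
D = 0.794118² + 0.044118² + 0.036765² + 0.007353² + 0.073529² + 0.044118² = 0.630623 + 0.001946 + 0.001352 + 0.000054 + 0.005407 + 0.001946 = 0.641328.
So 1 − D = 0.358672, i.e. 0.3587 to 4 decimal places.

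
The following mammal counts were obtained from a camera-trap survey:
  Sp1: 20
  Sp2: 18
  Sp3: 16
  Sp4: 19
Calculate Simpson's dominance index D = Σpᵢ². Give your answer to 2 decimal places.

0.25

Total N = 20+18+16+19 = 73, so the proportions are 0.274, 0.2466, 0.2192, 0.2603 (working shown to 4 dp, full precision carried).
D = 0.274² + 0.2466² + 0.2192² + 0.2603² = 0.0751 + 0.0608 + 0.0480 + 0.0677 = 0.2516.
To 2 decimal places, D = 0.25.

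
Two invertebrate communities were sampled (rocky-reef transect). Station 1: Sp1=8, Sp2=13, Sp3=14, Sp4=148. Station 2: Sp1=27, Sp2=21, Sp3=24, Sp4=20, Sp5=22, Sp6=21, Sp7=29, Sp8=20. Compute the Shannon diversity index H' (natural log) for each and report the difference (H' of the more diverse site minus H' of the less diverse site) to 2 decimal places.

1.38

Station 1: N=183, proportions 0.0437, 0.071, 0.0765, 0.8087, giving H' = 0.6930 (working shown to 4 dp, full precision carried).
Station 2: N=184, proportions 0.1467, 0.1141, 0.1304, 0.1087, 0.1196, 0.1141, 0.1576, 0.1087, giving H' = 2.0703.
Difference = |0.6930 − 2.0703| = 1.3773, i.e. 1.38 to 2 decimal places.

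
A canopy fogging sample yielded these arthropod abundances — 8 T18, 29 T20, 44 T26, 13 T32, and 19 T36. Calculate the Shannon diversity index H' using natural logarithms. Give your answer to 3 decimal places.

Total N = 8+29+44+13+19 = 113, so the proportions are 0.0708, 0.25664, 0.38938, 0.11504, 0.16814 (working shown to 5 dp, full precision carried).
Each pᵢ ln pᵢ term: 0.0708×(-2.64795)=-0.18747, 0.25664×(-1.36009)=-0.34905, 0.38938×(-0.94320)=-0.36726, 0.11504×(-2.16244)=-0.24878, 0.16814×(-1.78295)=-0.29979.
Sum = -1.45234, so H' = 1.452.

1.452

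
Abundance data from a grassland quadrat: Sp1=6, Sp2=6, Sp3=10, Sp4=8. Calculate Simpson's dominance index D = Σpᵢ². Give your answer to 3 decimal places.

Total N = 6+6+10+8 = 30, so the proportions are 0.2, 0.2, 0.33333, 0.26667 (working shown to 5 dp, full precision carried).
D = 0.2² + 0.2² + 0.33333² + 0.26667² = 0.04000 + 0.04000 + 0.11111 + 0.07111 = 0.26222.
To 3 decimal places, D = 0.262.

0.262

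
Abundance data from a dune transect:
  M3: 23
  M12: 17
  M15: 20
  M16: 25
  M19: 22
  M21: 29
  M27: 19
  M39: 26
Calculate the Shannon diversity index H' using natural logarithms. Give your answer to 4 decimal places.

Total N = 23+17+20+25+22+29+19+26 = 181, so the proportions are 0.127072, 0.093923, 0.110497, 0.138122, 0.121547, 0.160221, 0.104972, 0.143646 (working shown to 6 dp, full precision carried).
Each pᵢ ln pᵢ term: 0.127072×(-2.063003)=-0.262150, 0.093923×(-2.365284)=-0.222154, 0.110497×(-2.202765)=-0.243399, 0.138122×(-1.979621)=-0.273428, 0.121547×(-2.107455)=-0.256155, 0.160221×(-1.831201)=-0.293397, 0.104972×(-2.254058)=-0.236614, 0.143646×(-1.940400)=-0.278732.
Sum = -2.066028, so H' = 2.0660.

2.0660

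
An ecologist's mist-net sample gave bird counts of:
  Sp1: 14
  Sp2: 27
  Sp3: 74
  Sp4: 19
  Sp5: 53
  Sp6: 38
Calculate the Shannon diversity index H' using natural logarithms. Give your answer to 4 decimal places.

1.6426

Total N = 14+27+74+19+53+38 = 225, so the proportions are 0.062222, 0.12, 0.328889, 0.084444, 0.235556, 0.168889 (working shown to 6 dp, full precision carried).
Each pᵢ ln pᵢ term: 0.062222×(-2.777043)=-0.172794, 0.12×(-2.120264)=-0.254432, 0.328889×(-1.112035)=-0.365736, 0.084444×(-2.471661)=-0.208718, 0.235556×(-1.445808)=-0.340568, 0.168889×(-1.778514)=-0.300371.
Sum = -1.642619, so H' = 1.6426.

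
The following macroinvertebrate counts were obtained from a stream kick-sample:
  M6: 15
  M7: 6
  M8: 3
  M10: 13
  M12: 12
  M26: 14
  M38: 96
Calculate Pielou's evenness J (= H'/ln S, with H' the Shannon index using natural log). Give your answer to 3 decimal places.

0.688

Total N = 15+6+3+13+12+14+96 = 159, so the proportions are 0.09434, 0.03774, 0.01887, 0.08176, 0.07547, 0.08805, 0.60377 (working shown to 5 dp, full precision carried).
H' = −Σ pᵢ ln pᵢ = −((-0.22272) + (-0.12367) + (-0.07491) + (-0.20473) + (-0.19502) + (-0.21395) + (-0.30464)) = 1.33963.
With S = 7 species, ln S = 1.94591, so J = 1.33963/1.94591 = 0.68843, i.e. 0.688 to 3 decimal places.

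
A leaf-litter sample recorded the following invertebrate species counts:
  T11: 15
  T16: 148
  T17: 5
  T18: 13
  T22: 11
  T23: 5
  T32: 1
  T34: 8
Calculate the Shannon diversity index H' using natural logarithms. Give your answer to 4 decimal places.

1.0917

Total N = 15+148+5+13+11+5+1+8 = 206, so the proportions are 0.072816, 0.718447, 0.024272, 0.063107, 0.053398, 0.024272, 0.004854, 0.038835 (working shown to 6 dp, full precision carried).
Each pᵢ ln pᵢ term: 0.072816×(-2.619826)=-0.190764, 0.718447×(-0.330664)=-0.237564, 0.024272×(-3.718438)=-0.090253, 0.063107×(-2.762927)=-0.174359, 0.053398×(-2.929981)=-0.156455, 0.024272×(-3.718438)=-0.090253, 0.004854×(-5.327876)=-0.025863, 0.038835×(-3.248435)=-0.126153.
Sum = -1.091666, so H' = 1.0917.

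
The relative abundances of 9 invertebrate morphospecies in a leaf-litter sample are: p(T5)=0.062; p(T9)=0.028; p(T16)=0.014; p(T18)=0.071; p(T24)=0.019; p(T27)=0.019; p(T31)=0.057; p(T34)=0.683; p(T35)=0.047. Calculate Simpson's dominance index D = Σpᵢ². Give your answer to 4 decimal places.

0.4825

D = 0.062² + 0.028² + 0.014² + 0.071² + 0.019² + 0.019² + 0.057² + 0.683² + 0.047² = 0.003844 + 0.000784 + 0.000196 + 0.005041 + 0.000361 + 0.000361 + 0.003249 + 0.466489 + 0.002209 = 0.482534 (working shown to 6 dp, full precision carried).
To 4 decimal places, D = 0.4825.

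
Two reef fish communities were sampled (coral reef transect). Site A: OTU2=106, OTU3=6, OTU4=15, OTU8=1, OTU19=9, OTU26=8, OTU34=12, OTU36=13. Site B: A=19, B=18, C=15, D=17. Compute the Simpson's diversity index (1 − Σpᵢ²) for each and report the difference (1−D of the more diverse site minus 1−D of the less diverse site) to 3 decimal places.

Site A: N=170, proportions 0.62353, 0.03529, 0.08824, 0.00588, 0.05294, 0.04706, 0.07059, 0.07647, giving 1−D = 0.58630 (working shown to 5 dp, full precision carried).
Site B: N=69, proportions 0.27536, 0.26087, 0.21739, 0.24638, giving 1−D = 0.74816.
Difference = |0.58630 − 0.74816| = 0.16186, i.e. 0.162 to 3 decimal places.

0.162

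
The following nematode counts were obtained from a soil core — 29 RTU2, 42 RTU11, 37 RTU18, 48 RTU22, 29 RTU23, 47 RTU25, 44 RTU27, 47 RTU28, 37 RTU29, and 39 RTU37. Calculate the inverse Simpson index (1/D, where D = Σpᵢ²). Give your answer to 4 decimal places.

Total N = 29+42+37+48+29+47+44+47+37+39 = 399, so the proportions are 0.0726817, 0.10526316, 0.09273183, 0.12030075, 0.0726817, 0.11779449, 0.11027569, 0.11779449, 0.09273183, 0.09774436 (working shown to 8 dp, full precision carried).
D = 0.0726817² + 0.10526316² + 0.09273183² + 0.12030075² + 0.0726817² + 0.11779449² + 0.11027569² + 0.11779449² + 0.09273183² + 0.09774436² = 0.00528263 + 0.01108033 + 0.00859919 + 0.01447227 + 0.00528263 + 0.01387554 + 0.01216073 + 0.01387554 + 0.00859919 + 0.00955396 = 0.10278202.
So 1/D = 9.729328, i.e. 9.7293 to 4 decimal places.

9.7293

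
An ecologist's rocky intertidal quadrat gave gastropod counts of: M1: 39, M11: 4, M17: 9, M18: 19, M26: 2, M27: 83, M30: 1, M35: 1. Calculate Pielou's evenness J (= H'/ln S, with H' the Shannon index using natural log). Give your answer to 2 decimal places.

Total N = 39+4+9+19+2+83+1+1 = 158, so the proportions are 0.2468, 0.0253, 0.057, 0.1203, 0.0127, 0.5253, 0.0063, 0.0063 (working shown to 4 dp, full precision carried).
H' = −Σ pᵢ ln pᵢ = −((-0.3453) + (-0.0931) + (-0.1632) + (-0.2547) + (-0.0553) + (-0.3382) + (-0.0320) + (-0.0320)) = 1.3139.
With S = 8 species, ln S = 2.0794, so J = 1.3139/2.0794 = 0.6319, i.e. 0.63 to 2 decimal places.

0.63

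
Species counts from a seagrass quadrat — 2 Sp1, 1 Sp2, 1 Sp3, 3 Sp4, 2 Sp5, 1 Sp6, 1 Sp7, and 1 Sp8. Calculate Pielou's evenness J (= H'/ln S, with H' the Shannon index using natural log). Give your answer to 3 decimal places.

Total N = 2+1+1+3+2+1+1+1 = 12, so the proportions are 0.16667, 0.08333, 0.08333, 0.25, 0.16667, 0.08333, 0.08333, 0.08333 (working shown to 5 dp, full precision carried).
H' = −Σ pᵢ ln pᵢ = −((-0.29863) + (-0.20708) + (-0.20708) + (-0.34657) + (-0.29863) + (-0.20708) + (-0.20708) + (-0.20708)) = 1.97920.
With S = 8 species, ln S = 2.07944, so J = 1.97920/2.07944 = 0.95180, i.e. 0.952 to 3 decimal places.

0.952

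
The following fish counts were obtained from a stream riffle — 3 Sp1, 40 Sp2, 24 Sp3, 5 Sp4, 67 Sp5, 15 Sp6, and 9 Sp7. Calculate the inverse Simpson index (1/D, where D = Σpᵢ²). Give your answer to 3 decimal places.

3.793

Total N = 3+40+24+5+67+15+9 = 163, so the proportions are 0.0184049, 0.2453988, 0.1472393, 0.0306748, 0.4110429, 0.0920245, 0.0552147 (working shown to 7 dp, full precision carried).
D = 0.0184049² + 0.2453988² + 0.1472393² + 0.0306748² + 0.4110429² + 0.0920245² + 0.0552147² = 0.0003387 + 0.0602206 + 0.0216794 + 0.0009409 + 0.1689563 + 0.0084685 + 0.0030487 = 0.2636531.
So 1/D = 3.79286, i.e. 3.793 to 3 decimal places.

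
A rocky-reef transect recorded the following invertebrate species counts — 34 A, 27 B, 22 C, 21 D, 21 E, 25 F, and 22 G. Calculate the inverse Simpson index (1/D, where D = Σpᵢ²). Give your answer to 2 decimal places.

Total N = 34+27+22+21+21+25+22 = 172, so the proportions are 0.197674, 0.156977, 0.127907, 0.122093, 0.122093, 0.145349, 0.127907 (working shown to 6 dp, full precision carried).
D = 0.197674² + 0.156977² + 0.127907² + 0.122093² + 0.122093² + 0.145349² + 0.127907² = 0.039075 + 0.024642 + 0.016360 + 0.014907 + 0.014907 + 0.021126 + 0.016360 = 0.147377.
So 1/D = 6.7853, i.e. 6.79 to 2 decimal places.

6.79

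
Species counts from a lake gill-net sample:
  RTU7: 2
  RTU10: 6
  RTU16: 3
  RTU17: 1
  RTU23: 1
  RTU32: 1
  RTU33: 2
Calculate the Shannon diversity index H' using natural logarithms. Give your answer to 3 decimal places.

1.721

Total N = 2+6+3+1+1+1+2 = 16, so the proportions are 0.125, 0.375, 0.1875, 0.0625, 0.0625, 0.0625, 0.125 (working shown to 5 dp, full precision carried).
Each pᵢ ln pᵢ term: 0.125×(-2.07944)=-0.25993, 0.375×(-0.98083)=-0.36781, 0.1875×(-1.67398)=-0.31387, 0.0625×(-2.77259)=-0.17329, 0.0625×(-2.77259)=-0.17329, 0.0625×(-2.77259)=-0.17329, 0.125×(-2.07944)=-0.25993.
Sum = -1.72140, so H' = 1.721.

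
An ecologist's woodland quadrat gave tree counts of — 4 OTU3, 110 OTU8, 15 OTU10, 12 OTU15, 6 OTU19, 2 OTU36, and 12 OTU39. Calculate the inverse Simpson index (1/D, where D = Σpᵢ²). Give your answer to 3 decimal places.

Total N = 4+110+15+12+6+2+12 = 161, so the proportions are 0.024845, 0.68323, 0.093168, 0.074534, 0.037267, 0.012422, 0.074534 (working shown to 6 dp, full precision carried).
D = 0.024845² + 0.68323² + 0.093168² + 0.074534² + 0.037267² + 0.012422² + 0.074534² = 0.000617 + 0.466803 + 0.008680 + 0.005555 + 0.001389 + 0.000154 + 0.005555 = 0.488754.
So 1/D = 2.04602, i.e. 2.046 to 3 decimal places.

2.046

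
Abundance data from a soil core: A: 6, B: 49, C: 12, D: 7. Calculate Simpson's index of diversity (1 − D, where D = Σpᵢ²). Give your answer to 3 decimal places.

Total N = 6+49+12+7 = 74, so the proportions are 0.08108, 0.66216, 0.16216, 0.09459 (working shown to 5 dp, full precision carried).
D = 0.08108² + 0.66216² + 0.16216² + 0.09459² = 0.00657 + 0.43846 + 0.02630 + 0.00895 = 0.48028.
So 1 − D = 0.51972, i.e. 0.520 to 3 decimal places.

0.520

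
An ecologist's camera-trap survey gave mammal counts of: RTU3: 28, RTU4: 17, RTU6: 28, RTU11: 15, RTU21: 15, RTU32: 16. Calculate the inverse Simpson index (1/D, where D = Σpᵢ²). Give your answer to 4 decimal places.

Total N = 28+17+28+15+15+16 = 119, so the proportions are 0.23529412, 0.14285714, 0.23529412, 0.12605042, 0.12605042, 0.13445378 (working shown to 8 dp, full precision carried).
D = 0.23529412² + 0.14285714² + 0.23529412² + 0.12605042² + 0.12605042² + 0.13445378² = 0.05536332 + 0.02040816 + 0.05536332 + 0.01588871 + 0.01588871 + 0.01807782 = 0.18099004.
So 1/D = 5.525166, i.e. 5.5252 to 4 decimal places.

5.5252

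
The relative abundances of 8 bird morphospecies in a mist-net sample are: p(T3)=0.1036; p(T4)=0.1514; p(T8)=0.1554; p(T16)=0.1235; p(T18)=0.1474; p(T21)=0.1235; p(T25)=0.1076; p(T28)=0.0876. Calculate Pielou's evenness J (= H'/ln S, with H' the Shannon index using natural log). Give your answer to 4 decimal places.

H' = −Σ pᵢ ln pᵢ = −((-0.234884) + (-0.285817) + (-0.289316) + (-0.258302) + (-0.282213) + (-0.258302) + (-0.239876) + (-0.213304)) = 2.062015 (working shown to 6 dp, full precision carried).
With S = 8 species, ln S = 2.079442, so J = 2.062015/2.079442 = 0.991619, i.e. 0.9916 to 4 decimal places.

0.9916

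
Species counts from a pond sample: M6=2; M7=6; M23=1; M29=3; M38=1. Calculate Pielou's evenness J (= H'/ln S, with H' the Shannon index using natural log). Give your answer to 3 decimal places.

Total N = 2+6+1+3+1 = 13, so the proportions are 0.15385, 0.46154, 0.07692, 0.23077, 0.07692 (working shown to 5 dp, full precision carried).
H' = −Σ pᵢ ln pᵢ = −((-0.28797) + (-0.35686) + (-0.19730) + (-0.33839) + (-0.19730)) = 1.37782.
With S = 5 species, ln S = 1.60944, so J = 1.37782/1.60944 = 0.85609, i.e. 0.856 to 3 decimal places.

0.856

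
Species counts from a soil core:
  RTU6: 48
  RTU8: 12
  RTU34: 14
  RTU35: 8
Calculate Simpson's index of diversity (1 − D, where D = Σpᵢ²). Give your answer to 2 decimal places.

Total N = 48+12+14+8 = 82, so the proportions are 0.5854, 0.1463, 0.1707, 0.0976 (working shown to 4 dp, full precision carried).
D = 0.5854² + 0.1463² + 0.1707² + 0.0976² = 0.3427 + 0.0214 + 0.0291 + 0.0095 = 0.4027.
So 1 − D = 0.5973, i.e. 0.60 to 2 decimal places.

0.60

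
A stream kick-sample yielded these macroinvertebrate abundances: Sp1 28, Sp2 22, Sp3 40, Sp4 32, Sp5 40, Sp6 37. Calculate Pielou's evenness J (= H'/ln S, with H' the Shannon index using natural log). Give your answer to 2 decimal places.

0.99

Total N = 28+22+40+32+40+37 = 199, so the proportions are 0.1407, 0.1106, 0.201, 0.1608, 0.201, 0.1859 (working shown to 4 dp, full precision carried).
H' = −Σ pᵢ ln pᵢ = −((-0.2759) + (-0.2435) + (-0.3225) + (-0.2939) + (-0.3225) + (-0.3128)) = 1.7711.
With S = 6 species, ln S = 1.7918, so J = 1.7711/1.7918 = 0.9885, i.e. 0.99 to 2 decimal places.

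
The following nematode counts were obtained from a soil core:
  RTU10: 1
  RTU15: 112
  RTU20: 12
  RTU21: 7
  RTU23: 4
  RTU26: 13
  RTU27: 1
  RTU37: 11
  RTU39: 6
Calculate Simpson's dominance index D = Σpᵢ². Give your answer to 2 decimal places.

Total N = 1+112+12+7+4+13+1+11+6 = 167, so the proportions are 0.006, 0.6707, 0.0719, 0.0419, 0.024, 0.0778, 0.006, 0.0659, 0.0359 (working shown to 4 dp, full precision carried).
D = 0.006² + 0.6707² + 0.0719² + 0.0419² + 0.024² + 0.0778² + 0.006² + 0.0659² + 0.0359² = 0.0000 + 0.4498 + 0.0052 + 0.0018 + 0.0006 + 0.0061 + 0.0000 + 0.0043 + 0.0013 = 0.4690.
To 2 decimal places, D = 0.47.

0.47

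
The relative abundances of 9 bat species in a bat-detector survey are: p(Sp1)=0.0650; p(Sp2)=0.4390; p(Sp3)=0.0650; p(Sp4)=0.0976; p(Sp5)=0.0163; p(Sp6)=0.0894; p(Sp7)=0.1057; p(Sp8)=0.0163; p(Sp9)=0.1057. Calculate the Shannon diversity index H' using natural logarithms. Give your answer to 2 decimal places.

1.77

Each pᵢ ln pᵢ term (working shown to 4 dp, full precision carried): 0.065×(-2.7334)=-0.1777, 0.439×(-0.8233)=-0.3614, 0.065×(-2.7334)=-0.1777, 0.0976×(-2.3269)=-0.2271, 0.0163×(-4.1166)=-0.0671, 0.0894×(-2.4146)=-0.2159, 0.1057×(-2.2472)=-0.2375, 0.0163×(-4.1166)=-0.0671, 0.1057×(-2.2472)=-0.2375.
Sum = -1.7690, so H' = 1.77.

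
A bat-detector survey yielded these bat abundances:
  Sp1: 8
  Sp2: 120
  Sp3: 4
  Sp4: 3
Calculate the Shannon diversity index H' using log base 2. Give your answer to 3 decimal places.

0.665

Total N = 8+120+4+3 = 135, so the proportions are 0.05926, 0.88889, 0.02963, 0.02222 (working shown to 5 dp, full precision carried).
Each pᵢ log₂ pᵢ term: 0.05926×(-4.07682)=-0.24159, 0.88889×(-0.16993)=-0.15104, 0.02963×(-5.07682)=-0.15042, 0.02222×(-5.49185)=-0.12204.
Sum = -0.66510, so H' = 0.665.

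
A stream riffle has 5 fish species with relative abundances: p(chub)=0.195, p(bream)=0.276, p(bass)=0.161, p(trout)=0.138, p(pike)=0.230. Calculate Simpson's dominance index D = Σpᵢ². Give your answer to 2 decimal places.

0.21

D = 0.195² + 0.276² + 0.161² + 0.138² + 0.23² = 0.0380 + 0.0762 + 0.0259 + 0.0190 + 0.0529 = 0.2121 (working shown to 4 dp, full precision carried).
To 2 decimal places, D = 0.21.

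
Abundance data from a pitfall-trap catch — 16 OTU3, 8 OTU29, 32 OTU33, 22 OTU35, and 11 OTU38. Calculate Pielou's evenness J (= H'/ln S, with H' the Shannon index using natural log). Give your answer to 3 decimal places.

Total N = 16+8+32+22+11 = 89, so the proportions are 0.17978, 0.08989, 0.35955, 0.24719, 0.1236 (working shown to 5 dp, full precision carried).
H' = −Σ pᵢ ln pᵢ = −((-0.30850) + (-0.21656) + (-0.36778) + (-0.34547) + (-0.25841)) = 1.49672.
With S = 5 species, ln S = 1.60944, so J = 1.49672/1.60944 = 0.92997, i.e. 0.930 to 3 decimal places.

0.930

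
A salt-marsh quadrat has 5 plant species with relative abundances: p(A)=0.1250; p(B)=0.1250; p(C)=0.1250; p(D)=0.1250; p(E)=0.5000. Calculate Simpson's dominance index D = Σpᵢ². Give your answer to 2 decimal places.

D = 0.125² + 0.125² + 0.125² + 0.125² + 0.5² = 0.0156 + 0.0156 + 0.0156 + 0.0156 + 0.2500 = 0.3125 (working shown to 4 dp, full precision carried).
To 2 decimal places, D = 0.31.

0.31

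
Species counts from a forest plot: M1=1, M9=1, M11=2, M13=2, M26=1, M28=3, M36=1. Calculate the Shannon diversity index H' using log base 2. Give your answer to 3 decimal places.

2.664

Total N = 1+1+2+2+1+3+1 = 11, so the proportions are 0.09091, 0.09091, 0.18182, 0.18182, 0.09091, 0.27273, 0.09091 (working shown to 5 dp, full precision carried).
Each pᵢ log₂ pᵢ term: 0.09091×(-3.45943)=-0.31449, 0.09091×(-3.45943)=-0.31449, 0.18182×(-2.45943)=-0.44717, 0.18182×(-2.45943)=-0.44717, 0.09091×(-3.45943)=-0.31449, 0.27273×(-1.87447)=-0.51122, 0.09091×(-3.45943)=-0.31449.
Sum = -2.66353, so H' = 2.664.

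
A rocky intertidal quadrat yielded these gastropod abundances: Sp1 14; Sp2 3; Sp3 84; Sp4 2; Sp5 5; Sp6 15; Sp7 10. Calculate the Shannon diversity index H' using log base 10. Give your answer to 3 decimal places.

Total N = 14+3+84+2+5+15+10 = 133, so the proportions are 0.10526, 0.02256, 0.63158, 0.01504, 0.03759, 0.11278, 0.07519 (working shown to 5 dp, full precision carried).
Each pᵢ log₁₀ pᵢ term: 0.10526×(-0.97772)=-0.10292, 0.02256×(-1.64673)=-0.03714, 0.63158×(-0.19957)=-0.12605, 0.01504×(-1.82282)=-0.02741, 0.03759×(-1.42488)=-0.05357, 0.11278×(-0.94776)=-0.10689, 0.07519×(-1.12385)=-0.08450.
Sum = -0.53848, so H' = 0.538.

0.538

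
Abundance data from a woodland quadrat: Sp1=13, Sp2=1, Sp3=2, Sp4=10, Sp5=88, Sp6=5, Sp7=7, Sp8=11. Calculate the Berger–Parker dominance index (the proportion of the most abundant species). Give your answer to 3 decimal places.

0.642

Total N = 13+1+2+10+88+5+7+11 = 137, so the proportions are 0.09489, 0.0073, 0.0146, 0.07299, 0.64234, 0.0365, 0.05109, 0.08029 (working shown to 5 dp, full precision carried).
The largest proportion is 0.64234, i.e. d = 0.642 to 3 decimal places.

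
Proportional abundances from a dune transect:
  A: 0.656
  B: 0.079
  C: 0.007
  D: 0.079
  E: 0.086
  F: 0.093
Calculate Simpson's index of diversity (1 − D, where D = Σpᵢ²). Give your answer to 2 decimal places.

D = 0.656² + 0.079² + 0.007² + 0.079² + 0.086² + 0.093² = 0.4303 + 0.0062 + 0.0000 + 0.0062 + 0.0074 + 0.0086 = 0.4589 (working shown to 4 dp, full precision carried).
So 1 − D = 0.5411, i.e. 0.54 to 2 decimal places.

0.54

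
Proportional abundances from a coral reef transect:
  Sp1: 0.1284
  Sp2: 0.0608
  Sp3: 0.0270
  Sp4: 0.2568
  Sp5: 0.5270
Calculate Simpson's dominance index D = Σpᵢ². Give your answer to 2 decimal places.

0.36

D = 0.1284² + 0.0608² + 0.027² + 0.2568² + 0.527² = 0.0165 + 0.0037 + 0.0007 + 0.0659 + 0.2777 = 0.3646 (working shown to 4 dp, full precision carried).
To 2 decimal places, D = 0.36.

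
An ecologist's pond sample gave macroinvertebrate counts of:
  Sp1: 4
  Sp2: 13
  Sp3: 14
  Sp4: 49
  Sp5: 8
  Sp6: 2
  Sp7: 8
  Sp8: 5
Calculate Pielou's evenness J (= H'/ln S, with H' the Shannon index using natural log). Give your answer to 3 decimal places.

Total N = 4+13+14+49+8+2+8+5 = 103, so the proportions are 0.03883, 0.12621, 0.13592, 0.47573, 0.07767, 0.01942, 0.07767, 0.04854 (working shown to 5 dp, full precision carried).
H' = −Σ pᵢ ln pᵢ = −((-0.12615) + (-0.26123) + (-0.27126) + (-0.35342) + (-0.19847) + (-0.07654) + (-0.19847) + (-0.14686)) = 1.63240.
With S = 8 species, ln S = 2.07944, so J = 1.63240/2.07944 = 0.78502, i.e. 0.785 to 3 decimal places.

0.785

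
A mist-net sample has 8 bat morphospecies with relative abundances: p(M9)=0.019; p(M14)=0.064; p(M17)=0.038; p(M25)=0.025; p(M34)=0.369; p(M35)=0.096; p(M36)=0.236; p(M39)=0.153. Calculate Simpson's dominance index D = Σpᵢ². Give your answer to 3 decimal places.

0.231

D = 0.019² + 0.064² + 0.038² + 0.025² + 0.369² + 0.096² + 0.236² + 0.153² = 0.00036 + 0.00410 + 0.00144 + 0.00063 + 0.13616 + 0.00922 + 0.05570 + 0.02341 = 0.23101 (working shown to 5 dp, full precision carried).
To 3 decimal places, D = 0.231.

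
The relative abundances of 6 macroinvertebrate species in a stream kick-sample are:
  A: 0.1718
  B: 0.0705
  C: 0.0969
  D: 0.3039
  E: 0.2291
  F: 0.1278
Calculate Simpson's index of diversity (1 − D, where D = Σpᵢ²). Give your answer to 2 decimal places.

D = 0.1718² + 0.0705² + 0.0969² + 0.3039² + 0.2291² + 0.1278² = 0.02952 + 0.00497 + 0.00939 + 0.09236 + 0.05249 + 0.01633 = 0.20505 (working shown to 5 dp, full precision carried).
So 1 − D = 0.79495, i.e. 0.79 to 2 decimal places.

0.79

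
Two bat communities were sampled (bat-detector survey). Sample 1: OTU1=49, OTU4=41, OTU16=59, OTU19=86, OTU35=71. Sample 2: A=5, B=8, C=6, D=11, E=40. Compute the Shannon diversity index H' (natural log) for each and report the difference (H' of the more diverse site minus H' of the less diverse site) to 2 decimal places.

Sample 1: N=306, proportions 0.1601, 0.134, 0.1928, 0.281, 0.232, giving H' = 1.5757 (working shown to 4 dp, full precision carried).
Sample 2: N=70, proportions 0.0714, 0.1143, 0.0857, 0.1571, 0.5714, giving H' = 1.2576.
Difference = |1.5757 − 1.2576| = 0.3181, i.e. 0.32 to 2 decimal places.

0.32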